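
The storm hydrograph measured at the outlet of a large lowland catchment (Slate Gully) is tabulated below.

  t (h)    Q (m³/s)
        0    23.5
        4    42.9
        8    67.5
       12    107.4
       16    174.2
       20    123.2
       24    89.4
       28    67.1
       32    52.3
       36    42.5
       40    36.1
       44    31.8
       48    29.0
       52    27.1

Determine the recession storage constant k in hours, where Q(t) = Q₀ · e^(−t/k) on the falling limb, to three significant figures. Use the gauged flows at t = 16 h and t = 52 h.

On the falling limb, Q drops from 174.2 to 27.1 m³/s between t = 16 h and t = 52 h (Δt = 36 h).
k = −Δt / ln(Q₂/Q₁) = −36 / ln(27.1/174.2) = 19.3 h.

k ≈ 19.3 h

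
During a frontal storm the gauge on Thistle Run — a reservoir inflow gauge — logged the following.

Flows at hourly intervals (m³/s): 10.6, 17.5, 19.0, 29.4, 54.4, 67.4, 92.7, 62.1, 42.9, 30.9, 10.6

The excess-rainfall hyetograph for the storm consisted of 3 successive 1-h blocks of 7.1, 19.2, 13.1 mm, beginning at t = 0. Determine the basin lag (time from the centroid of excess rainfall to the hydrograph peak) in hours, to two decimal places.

Centroid of excess rainfall: t_c = Σ P_i·t̄_i / ΣP_i = 1.6523 h (block centres at 0.5, 1.5, 2.5 h).
Hydrograph peak occurs at t = 6 h, so basin lag t_L = 6 − 1.6523 = 4.35 h.

t_L ≈ 4.35 h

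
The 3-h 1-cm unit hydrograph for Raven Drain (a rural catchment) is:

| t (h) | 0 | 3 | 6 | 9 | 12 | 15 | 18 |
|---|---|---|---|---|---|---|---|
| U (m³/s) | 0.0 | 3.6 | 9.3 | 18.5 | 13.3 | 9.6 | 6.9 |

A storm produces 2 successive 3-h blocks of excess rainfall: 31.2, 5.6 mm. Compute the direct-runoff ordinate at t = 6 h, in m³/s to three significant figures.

Q ≈ 31.0 m³/s

By discrete convolution, Q_j = Σ (P_i / 10 mm) · U_{j−i}.
At t = 6 h (j=2): Q = (31.2/10)·9.3 + (5.6/10)·3.6 = 31.0 m³/s.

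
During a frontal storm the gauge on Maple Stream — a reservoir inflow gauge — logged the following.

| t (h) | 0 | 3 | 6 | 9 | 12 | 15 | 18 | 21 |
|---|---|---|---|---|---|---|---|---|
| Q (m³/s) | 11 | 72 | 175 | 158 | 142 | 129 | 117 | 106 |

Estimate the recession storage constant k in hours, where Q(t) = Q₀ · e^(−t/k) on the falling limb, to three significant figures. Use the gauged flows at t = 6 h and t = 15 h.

On the falling limb, Q drops from 175 to 129 m³/s between t = 6 h and t = 15 h (Δt = 9 h).
k = −Δt / ln(Q₂/Q₁) = −9 / ln(129/175) = 29.5 h.

k ≈ 29.5 h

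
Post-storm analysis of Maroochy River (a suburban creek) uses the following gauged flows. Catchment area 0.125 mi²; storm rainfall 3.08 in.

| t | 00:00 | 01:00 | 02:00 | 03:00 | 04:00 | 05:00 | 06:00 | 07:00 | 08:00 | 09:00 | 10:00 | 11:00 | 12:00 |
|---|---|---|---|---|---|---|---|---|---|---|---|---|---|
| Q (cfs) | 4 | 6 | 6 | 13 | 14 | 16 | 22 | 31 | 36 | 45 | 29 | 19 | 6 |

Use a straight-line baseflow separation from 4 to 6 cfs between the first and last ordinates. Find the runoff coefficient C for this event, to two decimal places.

C ≈ 0.73

ΣQ_DR = 182.0 cfs; V = ΣQ_DR·Δt = 6.552 × 10^5 ft³.
Runoff depth d = V / A = 2.256 in.
C = d / P = 2.256 / 3.08 = 0.73.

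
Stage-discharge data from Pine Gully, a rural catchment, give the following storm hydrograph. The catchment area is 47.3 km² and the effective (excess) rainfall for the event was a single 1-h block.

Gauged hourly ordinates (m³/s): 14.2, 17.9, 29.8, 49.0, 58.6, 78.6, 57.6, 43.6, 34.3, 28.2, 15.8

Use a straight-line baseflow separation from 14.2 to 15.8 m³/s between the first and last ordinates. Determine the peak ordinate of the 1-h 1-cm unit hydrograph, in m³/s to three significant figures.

U_p ≈ 31.8 m³/s

Direct runoff: 0.00, 3.54, 15.28, 34.32, 43.76, 63.60, 42.44, 28.28, 18.82, 12.56, 0.00 m³/s; ΣQ_DR = 262.6 m³/s, peak = 63.60 m³/s.
Runoff depth d = ΣQ_DR·Δt / A = 262.6 × 3600 / (47.3 km²) = 19.99 mm.
The 1-cm UH is the DRH scaled by (10 mm)/d, so U_p = 63.60 × 10/19.99 = 31.8 m³/s.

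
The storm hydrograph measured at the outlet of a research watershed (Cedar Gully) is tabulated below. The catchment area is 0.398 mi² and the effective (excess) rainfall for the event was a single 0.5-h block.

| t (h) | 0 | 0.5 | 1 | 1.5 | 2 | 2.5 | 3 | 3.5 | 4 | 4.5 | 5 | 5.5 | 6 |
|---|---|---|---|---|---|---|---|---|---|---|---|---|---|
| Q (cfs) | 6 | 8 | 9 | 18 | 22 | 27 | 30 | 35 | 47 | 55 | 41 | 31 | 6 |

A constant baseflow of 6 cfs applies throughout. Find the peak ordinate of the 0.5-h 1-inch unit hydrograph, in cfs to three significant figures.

Direct runoff: 0.0, 2.0, 3.0, 12.0, 16.0, 21.0, 24.0, 29.0, 41.0, 49.0, 35.0, 25.0, 0.0 cfs; ΣQ_DR = 257.0 cfs, peak = 49.0 cfs.
Runoff depth d = ΣQ_DR·Δt / A = 257.0 × 1800 / (0.398 mi²) = 0.5003 in.
The 1-inch UH is the DRH scaled by (1 in)/d, so U_p = 49.0 × 1/0.5003 = 97.9 cfs.

U_p ≈ 97.9 cfs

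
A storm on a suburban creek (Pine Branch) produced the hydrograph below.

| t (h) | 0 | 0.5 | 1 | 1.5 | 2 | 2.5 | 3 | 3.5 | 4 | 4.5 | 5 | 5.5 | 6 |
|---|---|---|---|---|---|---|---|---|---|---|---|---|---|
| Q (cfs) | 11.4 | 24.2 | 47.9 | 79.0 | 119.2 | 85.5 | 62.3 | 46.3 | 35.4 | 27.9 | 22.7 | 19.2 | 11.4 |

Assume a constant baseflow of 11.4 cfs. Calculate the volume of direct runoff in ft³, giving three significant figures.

Direct-runoff ordinates (Q − Q_b): 0.0, 12.8, 36.5, 67.6, 107.8, 74.1, 50.9, 34.9, 24.0, 16.5, 11.3, 7.8, 0.0 cfs.
ΣQ_DR = 444.2 cfs.
With Δt = 0.5 h = 1800 s, V = ΣQ_DR · Δt = 444.2 × 1800 = 8.00 × 10^5 ft³.

V ≈ 8.00 × 10^5 ft³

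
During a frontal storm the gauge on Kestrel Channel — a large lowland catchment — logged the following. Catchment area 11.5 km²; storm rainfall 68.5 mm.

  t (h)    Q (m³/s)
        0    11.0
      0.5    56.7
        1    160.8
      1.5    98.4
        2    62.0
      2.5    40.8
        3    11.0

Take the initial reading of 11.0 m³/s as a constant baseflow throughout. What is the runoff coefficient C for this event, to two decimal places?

C ≈ 0.83

ΣQ_DR = 363.7 m³/s; V = ΣQ_DR·Δt = 6.547 × 10^5 m³.
Runoff depth d = V / A = 56.93 mm.
C = d / P = 56.93 / 68.5 = 0.83.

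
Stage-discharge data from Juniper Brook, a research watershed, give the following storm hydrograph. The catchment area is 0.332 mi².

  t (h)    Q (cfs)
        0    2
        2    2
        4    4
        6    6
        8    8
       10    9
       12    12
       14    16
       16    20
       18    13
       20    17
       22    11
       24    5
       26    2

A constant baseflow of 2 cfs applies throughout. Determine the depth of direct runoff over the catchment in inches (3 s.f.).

d ≈ 0.924 in

Direct runoff: 0.0, 0.0, 2.0, 4.0, 6.0, 7.0, 10.0, 14.0, 18.0, 11.0, 15.0, 9.0, 3.0, 0.0 cfs; ΣQ_DR = 99.00 cfs.
V = ΣQ_DR · Δt = 99.00 × 7200 s = 7.128 × 10^5 ft³.
Over A = 0.332 mi², depth = V / A = 0.924 in.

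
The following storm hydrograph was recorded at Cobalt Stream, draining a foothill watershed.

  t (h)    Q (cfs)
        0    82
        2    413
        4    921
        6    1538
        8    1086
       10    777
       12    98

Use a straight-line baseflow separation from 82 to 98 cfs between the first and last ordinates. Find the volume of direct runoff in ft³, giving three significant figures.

Direct-runoff ordinates (Q − Q_b): 0.00, 328.33, 833.67, 1448.00, 993.33, 681.67, 0.00 cfs.
ΣQ_DR = 4285 cfs.
With Δt = 2 h = 7200 s, V = ΣQ_DR · Δt = 4285 × 7200 = 3.09 × 10^7 ft³.

V ≈ 3.09 × 10^7 ft³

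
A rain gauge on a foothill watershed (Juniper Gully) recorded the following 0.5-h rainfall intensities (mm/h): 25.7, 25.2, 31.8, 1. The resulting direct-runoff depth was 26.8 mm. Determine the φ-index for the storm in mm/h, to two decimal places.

Only the 3 blocks with intensity above φ contribute runoff: 25.7, 25.2, 31.8 mm/h.
Σ(I−φ)·Δt = d  ⇒  (25.7+25.2+31.8 − 3φ)·0.5 = 26.8
φ = (82.70 − 26.8/0.5) / 3 = 9.70 mm/h.

φ ≈ 9.70 mm/h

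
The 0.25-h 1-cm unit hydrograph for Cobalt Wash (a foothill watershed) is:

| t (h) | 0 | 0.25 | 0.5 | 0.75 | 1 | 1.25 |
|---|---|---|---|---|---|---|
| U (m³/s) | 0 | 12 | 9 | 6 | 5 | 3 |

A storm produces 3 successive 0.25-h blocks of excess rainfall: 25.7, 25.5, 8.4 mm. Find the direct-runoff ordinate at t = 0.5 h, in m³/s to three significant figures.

By discrete convolution, Q_j = Σ (P_i / 10 mm) · U_{j−i}.
At t = 0.5 h (j=2): Q = (25.7/10)·9 + (25.5/10)·12 + (8.4/10)·0 = 53.7 m³/s.

Q ≈ 53.7 m³/s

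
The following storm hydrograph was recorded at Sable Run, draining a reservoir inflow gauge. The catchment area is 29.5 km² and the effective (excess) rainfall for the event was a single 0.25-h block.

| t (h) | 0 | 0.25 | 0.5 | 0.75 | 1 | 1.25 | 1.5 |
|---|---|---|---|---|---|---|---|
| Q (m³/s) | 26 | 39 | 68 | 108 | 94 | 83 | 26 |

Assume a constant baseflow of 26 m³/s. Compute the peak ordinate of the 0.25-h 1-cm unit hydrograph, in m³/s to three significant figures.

U_p ≈ 103 m³/s

Direct runoff: 0.0, 13.0, 42.0, 82.0, 68.0, 57.0, 0.0 m³/s; ΣQ_DR = 262.0 m³/s, peak = 82.0 m³/s.
Runoff depth d = ΣQ_DR·Δt / A = 262.0 × 900 / (29.5 km²) = 7.993 mm.
The 1-cm UH is the DRH scaled by (10 mm)/d, so U_p = 82.0 × 10/7.993 = 103 m³/s.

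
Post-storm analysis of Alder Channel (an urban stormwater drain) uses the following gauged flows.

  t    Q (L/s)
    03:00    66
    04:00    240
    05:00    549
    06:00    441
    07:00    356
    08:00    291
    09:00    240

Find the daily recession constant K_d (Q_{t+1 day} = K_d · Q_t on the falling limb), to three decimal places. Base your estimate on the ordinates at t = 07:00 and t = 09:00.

K_d ≈ 0.009

Between t = 07:00 and t = 09:00 the flow falls from 356 to 240 L/s over 2×1 h = 2 h.
Per-interval ratio K = (240/356)^(1/2) = 0.8211; K_d = K^(24/1) = 0.009.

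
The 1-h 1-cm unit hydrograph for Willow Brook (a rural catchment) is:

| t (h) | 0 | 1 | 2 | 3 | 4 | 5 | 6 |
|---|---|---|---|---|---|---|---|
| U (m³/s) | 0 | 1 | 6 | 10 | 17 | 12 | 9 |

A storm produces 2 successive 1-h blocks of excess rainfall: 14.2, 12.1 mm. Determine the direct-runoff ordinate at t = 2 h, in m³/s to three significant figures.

Q ≈ 9.73 m³/s

By discrete convolution, Q_j = Σ (P_i / 10 mm) · U_{j−i}.
At t = 2 h (j=2): Q = (14.2/10)·6 + (12.1/10)·1 = 9.73 m³/s.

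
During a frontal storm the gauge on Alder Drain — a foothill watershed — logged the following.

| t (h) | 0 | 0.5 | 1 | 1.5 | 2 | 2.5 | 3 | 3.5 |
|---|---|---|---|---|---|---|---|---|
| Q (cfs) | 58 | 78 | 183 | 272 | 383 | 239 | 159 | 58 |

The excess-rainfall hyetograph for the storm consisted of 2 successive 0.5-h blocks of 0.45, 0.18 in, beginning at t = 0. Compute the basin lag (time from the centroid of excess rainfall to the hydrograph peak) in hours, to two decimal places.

Centroid of excess rainfall: t_c = Σ P_i·t̄_i / ΣP_i = 0.3929 h (block centres at 0.25, 0.75 h).
Hydrograph peak occurs at t = 2 h, so basin lag t_L = 2 − 0.3929 = 1.61 h.

t_L ≈ 1.61 h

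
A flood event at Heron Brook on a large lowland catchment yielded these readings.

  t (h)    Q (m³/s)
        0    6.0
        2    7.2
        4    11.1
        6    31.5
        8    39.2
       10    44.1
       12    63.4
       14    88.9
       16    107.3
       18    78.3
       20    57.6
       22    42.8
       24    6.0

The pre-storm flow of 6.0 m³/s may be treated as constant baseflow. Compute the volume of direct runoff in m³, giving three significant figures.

Direct-runoff ordinates (Q − Q_b): 0.0, 1.2, 5.1, 25.5, 33.2, 38.1, 57.4, 82.9, 101.3, 72.3, 51.6, 36.8, 0.0 m³/s.
ΣQ_DR = 505.4 m³/s.
With Δt = 2 h = 7200 s, V = ΣQ_DR · Δt = 505.4 × 7200 = 3.64 × 10^6 m³.

V ≈ 3.64 × 10^6 m³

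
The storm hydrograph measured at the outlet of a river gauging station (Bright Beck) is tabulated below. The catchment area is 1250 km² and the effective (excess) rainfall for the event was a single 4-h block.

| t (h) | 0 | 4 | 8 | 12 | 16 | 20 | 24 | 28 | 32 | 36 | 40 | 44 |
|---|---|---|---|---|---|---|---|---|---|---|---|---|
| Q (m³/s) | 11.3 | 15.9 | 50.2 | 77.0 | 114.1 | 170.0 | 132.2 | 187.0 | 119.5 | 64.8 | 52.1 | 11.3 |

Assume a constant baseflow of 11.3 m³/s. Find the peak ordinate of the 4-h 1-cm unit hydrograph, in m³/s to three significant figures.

U_p ≈ 175 m³/s

Direct runoff: 0.0, 4.6, 38.9, 65.7, 102.8, 158.7, 120.9, 175.7, 108.2, 53.5, 40.8, 0.0 m³/s; ΣQ_DR = 869.8 m³/s, peak = 175.7 m³/s.
Runoff depth d = ΣQ_DR·Δt / A = 869.8 × 14400 / (1250 km²) = 10.02 mm.
The 1-cm UH is the DRH scaled by (10 mm)/d, so U_p = 175.7 × 10/10.02 = 175 m³/s.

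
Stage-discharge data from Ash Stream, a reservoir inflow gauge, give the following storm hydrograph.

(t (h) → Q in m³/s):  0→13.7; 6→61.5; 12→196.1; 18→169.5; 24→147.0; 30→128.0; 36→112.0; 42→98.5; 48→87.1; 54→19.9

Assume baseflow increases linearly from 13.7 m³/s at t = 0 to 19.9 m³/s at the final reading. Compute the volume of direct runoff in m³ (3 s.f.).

Direct-runoff ordinates (Q − Q_b): 0.00, 47.11, 181.02, 153.73, 130.54, 110.86, 94.17, 79.98, 67.89, 0.00 m³/s.
ΣQ_DR = 865.3 m³/s.
With Δt = 6 h = 21600 s, V = ΣQ_DR · Δt = 865.3 × 21600 = 1.87 × 10^7 m³.

V ≈ 1.87 × 10^7 m³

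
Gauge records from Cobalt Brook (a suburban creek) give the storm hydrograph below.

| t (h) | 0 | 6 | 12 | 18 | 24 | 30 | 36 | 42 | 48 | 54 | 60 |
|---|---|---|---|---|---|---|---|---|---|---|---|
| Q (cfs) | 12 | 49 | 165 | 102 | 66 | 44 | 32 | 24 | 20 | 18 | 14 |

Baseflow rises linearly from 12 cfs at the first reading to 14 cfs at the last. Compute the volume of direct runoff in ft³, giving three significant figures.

Direct-runoff ordinates (Q − Q_b): 0.00, 36.80, 152.60, 89.40, 53.20, 31.00, 18.80, 10.60, 6.40, 4.20, 0.00 cfs.
ΣQ_DR = 403.0 cfs.
With Δt = 6 h = 21600 s, V = ΣQ_DR · Δt = 403.0 × 21600 = 8.70 × 10^6 ft³.

V ≈ 8.70 × 10^6 ft³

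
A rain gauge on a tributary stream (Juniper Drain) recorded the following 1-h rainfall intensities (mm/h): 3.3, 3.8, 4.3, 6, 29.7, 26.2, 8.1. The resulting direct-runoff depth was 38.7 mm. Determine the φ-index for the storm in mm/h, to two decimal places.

Only the 2 blocks with intensity above φ contribute runoff: 29.7, 26.2 mm/h.
Σ(I−φ)·Δt = d  ⇒  (29.7+26.2 − 2φ)·1 = 38.7
φ = (55.90 − 38.7/1) / 2 = 8.60 mm/h.

φ ≈ 8.60 mm/h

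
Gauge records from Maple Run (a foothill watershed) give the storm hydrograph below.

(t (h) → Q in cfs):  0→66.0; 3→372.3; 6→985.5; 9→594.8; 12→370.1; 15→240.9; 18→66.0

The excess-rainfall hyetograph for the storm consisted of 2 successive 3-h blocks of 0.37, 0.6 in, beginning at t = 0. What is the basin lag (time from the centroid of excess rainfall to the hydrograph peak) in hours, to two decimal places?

t_L ≈ 2.64 h

Centroid of excess rainfall: t_c = Σ P_i·t̄_i / ΣP_i = 3.3557 h (block centres at 1.5, 4.5 h).
Hydrograph peak occurs at t = 6 h, so basin lag t_L = 6 − 3.3557 = 2.64 h.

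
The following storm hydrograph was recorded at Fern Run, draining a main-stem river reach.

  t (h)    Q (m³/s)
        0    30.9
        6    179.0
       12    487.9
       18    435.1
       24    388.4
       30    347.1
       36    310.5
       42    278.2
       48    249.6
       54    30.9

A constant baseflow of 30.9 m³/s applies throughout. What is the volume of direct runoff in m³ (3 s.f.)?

V ≈ 5.25 × 10^7 m³

Direct-runoff ordinates (Q − Q_b): 0.0, 148.1, 457.0, 404.2, 357.5, 316.2, 279.6, 247.3, 218.7, 0.0 m³/s.
ΣQ_DR = 2429 m³/s.
With Δt = 6 h = 21600 s, V = ΣQ_DR · Δt = 2429 × 21600 = 5.25 × 10^7 m³.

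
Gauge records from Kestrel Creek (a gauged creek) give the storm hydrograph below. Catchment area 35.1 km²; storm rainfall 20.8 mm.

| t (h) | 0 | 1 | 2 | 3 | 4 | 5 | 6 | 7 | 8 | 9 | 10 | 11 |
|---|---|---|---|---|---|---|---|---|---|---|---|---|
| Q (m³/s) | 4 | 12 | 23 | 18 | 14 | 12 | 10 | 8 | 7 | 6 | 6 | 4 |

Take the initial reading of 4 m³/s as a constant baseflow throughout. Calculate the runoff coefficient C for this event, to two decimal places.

ΣQ_DR = 76.00 m³/s; V = ΣQ_DR·Δt = 2.736 × 10^5 m³.
Runoff depth d = V / A = 7.795 mm.
C = d / P = 7.795 / 20.8 = 0.37.

C ≈ 0.37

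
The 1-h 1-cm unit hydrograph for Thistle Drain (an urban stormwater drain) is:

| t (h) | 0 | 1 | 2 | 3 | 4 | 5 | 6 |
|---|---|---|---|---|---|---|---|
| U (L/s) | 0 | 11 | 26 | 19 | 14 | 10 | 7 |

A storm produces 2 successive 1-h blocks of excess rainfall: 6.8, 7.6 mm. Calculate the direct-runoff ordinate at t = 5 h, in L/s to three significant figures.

Q ≈ 17.4 L/s

By discrete convolution, Q_j = Σ (P_i / 10 mm) · U_{j−i}.
At t = 5 h (j=5): Q = (6.8/10)·10 + (7.6/10)·14 = 17.4 L/s.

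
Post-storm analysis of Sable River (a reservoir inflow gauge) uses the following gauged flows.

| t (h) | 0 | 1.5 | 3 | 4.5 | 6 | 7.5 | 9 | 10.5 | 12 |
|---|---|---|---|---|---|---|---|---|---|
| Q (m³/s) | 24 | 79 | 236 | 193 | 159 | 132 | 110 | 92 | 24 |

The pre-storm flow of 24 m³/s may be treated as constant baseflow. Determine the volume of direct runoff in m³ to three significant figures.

Direct-runoff ordinates (Q − Q_b): 0.0, 55.0, 212.0, 169.0, 135.0, 108.0, 86.0, 68.0, 0.0 m³/s.
ΣQ_DR = 833.0 m³/s.
With Δt = 1.5 h = 5400 s, V = ΣQ_DR · Δt = 833.0 × 5400 = 4.50 × 10^6 m³.

V ≈ 4.50 × 10^6 m³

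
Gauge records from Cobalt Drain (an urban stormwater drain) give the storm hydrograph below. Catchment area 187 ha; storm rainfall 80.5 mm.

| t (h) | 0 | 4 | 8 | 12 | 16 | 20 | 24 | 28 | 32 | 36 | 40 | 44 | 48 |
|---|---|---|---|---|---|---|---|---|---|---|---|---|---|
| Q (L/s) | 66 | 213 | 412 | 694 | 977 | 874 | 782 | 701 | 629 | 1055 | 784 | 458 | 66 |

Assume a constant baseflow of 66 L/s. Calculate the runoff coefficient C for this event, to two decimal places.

C ≈ 0.66

ΣQ_DR = 6853 L/s; V = ΣQ_DR·Δt = 9.868 × 10^7 L.
Runoff depth d = V / A = 52.77 mm.
C = d / P = 52.77 / 80.5 = 0.66.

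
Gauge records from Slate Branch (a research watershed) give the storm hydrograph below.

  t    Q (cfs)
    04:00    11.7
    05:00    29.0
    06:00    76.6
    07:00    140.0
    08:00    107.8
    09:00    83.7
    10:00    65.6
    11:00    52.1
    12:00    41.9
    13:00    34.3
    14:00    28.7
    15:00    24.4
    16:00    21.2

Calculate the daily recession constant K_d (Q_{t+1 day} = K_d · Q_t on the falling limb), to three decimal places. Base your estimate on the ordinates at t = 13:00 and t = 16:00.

Between t = 13:00 and t = 16:00 the flow falls from 34.3 to 21.2 cfs over 3×1 h = 3 h.
Per-interval ratio K = (21.2/34.3)^(1/3) = 0.8518; K_d = K^(24/1) = 0.021.

K_d ≈ 0.021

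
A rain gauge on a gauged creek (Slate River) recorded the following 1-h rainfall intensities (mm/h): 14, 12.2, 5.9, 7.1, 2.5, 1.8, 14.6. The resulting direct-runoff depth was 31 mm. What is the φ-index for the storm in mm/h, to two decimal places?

φ ≈ 4.56 mm/h

Only the 5 blocks with intensity above φ contribute runoff: 14, 12.2, 5.9, 7.1, 14.6 mm/h.
Σ(I−φ)·Δt = d  ⇒  (14+12.2+5.9+7.1+14.6 − 5φ)·1 = 31
φ = (53.80 − 31/1) / 5 = 4.56 mm/h.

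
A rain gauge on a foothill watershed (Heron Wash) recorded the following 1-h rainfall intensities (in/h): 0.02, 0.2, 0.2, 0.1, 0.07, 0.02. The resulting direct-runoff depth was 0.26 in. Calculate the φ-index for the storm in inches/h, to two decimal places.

Only the 3 blocks with intensity above φ contribute runoff: 0.2, 0.2, 0.1 in/h.
Σ(I−φ)·Δt = d  ⇒  (0.2+0.2+0.1 − 3φ)·1 = 0.26
φ = (0.5000 − 0.26/1) / 3 = 0.08 in/h.

φ ≈ 0.08 in/h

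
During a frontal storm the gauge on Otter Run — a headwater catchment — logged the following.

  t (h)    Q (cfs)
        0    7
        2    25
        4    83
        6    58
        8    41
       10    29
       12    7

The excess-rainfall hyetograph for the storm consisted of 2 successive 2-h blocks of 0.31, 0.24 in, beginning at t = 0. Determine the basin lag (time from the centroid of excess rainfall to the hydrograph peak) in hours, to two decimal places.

t_L ≈ 2.13 h

Centroid of excess rainfall: t_c = Σ P_i·t̄_i / ΣP_i = 1.8727 h (block centres at 1, 3 h).
Hydrograph peak occurs at t = 4 h, so basin lag t_L = 4 − 1.8727 = 2.13 h.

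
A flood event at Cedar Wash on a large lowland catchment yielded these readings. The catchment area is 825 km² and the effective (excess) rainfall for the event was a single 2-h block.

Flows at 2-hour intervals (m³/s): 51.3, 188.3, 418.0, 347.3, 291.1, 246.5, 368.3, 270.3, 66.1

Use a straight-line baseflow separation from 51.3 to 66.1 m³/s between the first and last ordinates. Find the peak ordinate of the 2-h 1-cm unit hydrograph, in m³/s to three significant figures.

Direct runoff: 0.00, 135.15, 363.00, 290.45, 232.40, 185.95, 305.90, 206.05, 0.00 m³/s; ΣQ_DR = 1719 m³/s, peak = 363.00 m³/s.
Runoff depth d = ΣQ_DR·Δt / A = 1719 × 7200 / (825 km²) = 15.00 mm.
The 1-cm UH is the DRH scaled by (10 mm)/d, so U_p = 363.00 × 10/15.00 = 242 m³/s.

U_p ≈ 242 m³/s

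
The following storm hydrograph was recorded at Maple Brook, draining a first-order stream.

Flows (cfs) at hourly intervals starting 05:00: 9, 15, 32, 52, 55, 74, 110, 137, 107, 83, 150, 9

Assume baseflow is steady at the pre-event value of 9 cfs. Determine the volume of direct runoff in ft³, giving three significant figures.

Direct-runoff ordinates (Q − Q_b): 0.0, 6.0, 23.0, 43.0, 46.0, 65.0, 101.0, 128.0, 98.0, 74.0, 141.0, 0.0 cfs.
ΣQ_DR = 725.0 cfs.
With Δt = 1 h = 3600 s, V = ΣQ_DR · Δt = 725.0 × 3600 = 2.61 × 10^6 ft³.

V ≈ 2.61 × 10^6 ft³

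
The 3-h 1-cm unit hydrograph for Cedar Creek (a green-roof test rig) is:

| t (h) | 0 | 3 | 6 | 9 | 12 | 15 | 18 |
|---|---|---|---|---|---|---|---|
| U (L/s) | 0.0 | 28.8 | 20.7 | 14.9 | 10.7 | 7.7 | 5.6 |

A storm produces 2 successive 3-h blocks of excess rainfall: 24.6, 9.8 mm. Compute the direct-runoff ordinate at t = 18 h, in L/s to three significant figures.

By discrete convolution, Q_j = Σ (P_i / 10 mm) · U_{j−i}.
At t = 18 h (j=6): Q = (24.6/10)·5.6 + (9.8/10)·7.7 = 21.3 L/s.

Q ≈ 21.3 L/s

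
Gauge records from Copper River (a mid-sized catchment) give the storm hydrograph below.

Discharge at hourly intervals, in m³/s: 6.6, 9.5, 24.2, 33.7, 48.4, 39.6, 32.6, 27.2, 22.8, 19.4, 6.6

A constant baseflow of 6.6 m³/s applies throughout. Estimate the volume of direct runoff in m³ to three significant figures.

V ≈ 7.13 × 10^5 m³

Direct-runoff ordinates (Q − Q_b): 0.0, 2.9, 17.6, 27.1, 41.8, 33.0, 26.0, 20.6, 16.2, 12.8, 0.0 m³/s.
ΣQ_DR = 198.0 m³/s.
With Δt = 1 h = 3600 s, V = ΣQ_DR · Δt = 198.0 × 3600 = 7.13 × 10^5 m³.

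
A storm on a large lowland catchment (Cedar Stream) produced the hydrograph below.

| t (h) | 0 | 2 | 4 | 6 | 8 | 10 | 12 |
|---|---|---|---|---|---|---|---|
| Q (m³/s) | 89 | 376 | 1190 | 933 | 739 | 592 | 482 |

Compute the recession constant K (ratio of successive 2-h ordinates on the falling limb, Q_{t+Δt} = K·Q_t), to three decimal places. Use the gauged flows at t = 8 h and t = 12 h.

Using the recession-limb readings at t = 8 h and t = 12 h: Q falls from 739 to 482 m³/s over 2 intervals.
K = (Q₂/Q₁)^(1/2) = (482/739)^(1/2) = 0.808.

K ≈ 0.808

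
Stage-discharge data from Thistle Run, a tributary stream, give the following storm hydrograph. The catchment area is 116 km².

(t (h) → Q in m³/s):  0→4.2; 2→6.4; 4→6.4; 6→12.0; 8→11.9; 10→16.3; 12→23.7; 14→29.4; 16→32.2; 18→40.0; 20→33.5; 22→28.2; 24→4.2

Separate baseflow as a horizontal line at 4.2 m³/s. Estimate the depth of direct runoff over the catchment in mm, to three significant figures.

Direct runoff: 0.0, 2.2, 2.2, 7.8, 7.7, 12.1, 19.5, 25.2, 28.0, 35.8, 29.3, 24.0, 0.0 m³/s; ΣQ_DR = 193.8 m³/s.
V = ΣQ_DR · Δt = 193.8 × 7200 s = 1.395 × 10^6 m³.
Over A = 116 km², depth = V / A = 12.0 mm.

d ≈ 12.0 mm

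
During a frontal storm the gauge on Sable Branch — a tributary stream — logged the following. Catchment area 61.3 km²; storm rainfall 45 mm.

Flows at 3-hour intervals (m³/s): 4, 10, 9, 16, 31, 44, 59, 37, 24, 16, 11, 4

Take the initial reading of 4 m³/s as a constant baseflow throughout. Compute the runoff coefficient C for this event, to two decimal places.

ΣQ_DR = 217.0 m³/s; V = ΣQ_DR·Δt = 2.344 × 10^6 m³.
Runoff depth d = V / A = 38.23 mm.
C = d / P = 38.23 / 45 = 0.85.

C ≈ 0.85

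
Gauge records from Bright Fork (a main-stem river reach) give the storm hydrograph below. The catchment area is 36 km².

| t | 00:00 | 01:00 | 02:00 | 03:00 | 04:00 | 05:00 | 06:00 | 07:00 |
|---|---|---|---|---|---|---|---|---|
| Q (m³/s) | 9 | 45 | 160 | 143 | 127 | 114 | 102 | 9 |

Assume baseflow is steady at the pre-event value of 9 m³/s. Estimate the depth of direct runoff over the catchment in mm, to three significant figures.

d ≈ 63.7 mm

Direct runoff: 0.0, 36.0, 151.0, 134.0, 118.0, 105.0, 93.0, 0.0 m³/s; ΣQ_DR = 637.0 m³/s.
V = ΣQ_DR · Δt = 637.0 × 3600 s = 2.293 × 10^6 m³.
Over A = 36 km², depth = V / A = 63.7 mm.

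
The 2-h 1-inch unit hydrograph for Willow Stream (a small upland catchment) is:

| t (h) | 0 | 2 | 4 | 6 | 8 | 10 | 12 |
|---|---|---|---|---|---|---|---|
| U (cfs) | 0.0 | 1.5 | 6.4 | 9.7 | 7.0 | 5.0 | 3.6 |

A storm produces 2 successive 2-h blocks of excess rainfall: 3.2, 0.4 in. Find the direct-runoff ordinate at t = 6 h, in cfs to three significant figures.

Q ≈ 33.6 cfs

By discrete convolution, Q_j = Σ (P_i / 1 in) · U_{j−i}.
At t = 6 h (j=3): Q = (3.2/1)·9.7 + (0.4/1)·6.4 = 33.6 cfs.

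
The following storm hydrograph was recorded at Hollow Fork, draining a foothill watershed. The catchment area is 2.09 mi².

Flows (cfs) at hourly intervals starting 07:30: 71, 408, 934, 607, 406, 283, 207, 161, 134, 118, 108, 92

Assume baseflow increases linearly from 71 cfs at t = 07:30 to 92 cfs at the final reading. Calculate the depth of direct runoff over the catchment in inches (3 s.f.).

Direct runoff: 0.00, 335.09, 859.18, 530.27, 327.36, 202.45, 124.55, 76.64, 47.73, 29.82, 17.91, 0.00 cfs; ΣQ_DR = 2551 cfs.
V = ΣQ_DR · Δt = 2551 × 3600 s = 9.184 × 10^6 ft³.
Over A = 2.09 mi², depth = V / A = 1.89 in.

d ≈ 1.89 in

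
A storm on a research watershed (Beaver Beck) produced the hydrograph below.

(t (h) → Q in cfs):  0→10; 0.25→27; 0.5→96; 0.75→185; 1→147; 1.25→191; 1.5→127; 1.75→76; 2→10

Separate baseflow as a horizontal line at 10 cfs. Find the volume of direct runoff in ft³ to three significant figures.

Direct-runoff ordinates (Q − Q_b): 0.0, 17.0, 86.0, 175.0, 137.0, 181.0, 117.0, 66.0, 0.0 cfs.
ΣQ_DR = 779.0 cfs.
With Δt = 0.25 h = 900 s, V = ΣQ_DR · Δt = 779.0 × 900 = 7.01 × 10^5 ft³.

V ≈ 7.01 × 10^5 ft³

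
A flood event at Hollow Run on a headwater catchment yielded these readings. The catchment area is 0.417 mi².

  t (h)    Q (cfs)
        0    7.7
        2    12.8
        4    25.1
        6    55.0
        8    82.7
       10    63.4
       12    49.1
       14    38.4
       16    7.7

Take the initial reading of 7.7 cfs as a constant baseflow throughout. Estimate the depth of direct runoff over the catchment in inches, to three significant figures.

Direct runoff: 0.0, 5.1, 17.4, 47.3, 75.0, 55.7, 41.4, 30.7, 0.0 cfs; ΣQ_DR = 272.6 cfs.
V = ΣQ_DR · Δt = 272.6 × 7200 s = 1.963 × 10^6 ft³.
Over A = 0.417 mi², depth = V / A = 2.03 in.

d ≈ 2.03 in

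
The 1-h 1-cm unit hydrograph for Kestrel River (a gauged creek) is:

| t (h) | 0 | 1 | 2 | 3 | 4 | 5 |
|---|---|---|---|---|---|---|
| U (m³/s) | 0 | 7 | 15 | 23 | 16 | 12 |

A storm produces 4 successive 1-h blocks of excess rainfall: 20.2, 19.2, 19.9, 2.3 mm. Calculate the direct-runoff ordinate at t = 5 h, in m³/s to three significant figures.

By discrete convolution, Q_j = Σ (P_i / 10 mm) · U_{j−i}.
At t = 5 h (j=5): Q = (20.2/10)·12 + (19.2/10)·16 + (19.9/10)·23 + (2.3/10)·15 = 104 m³/s.

Q ≈ 104 m³/s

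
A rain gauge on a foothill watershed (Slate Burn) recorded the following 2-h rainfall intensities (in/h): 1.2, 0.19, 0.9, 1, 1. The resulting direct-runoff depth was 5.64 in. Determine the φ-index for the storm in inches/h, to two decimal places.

φ ≈ 0.32 in/h

Only the 4 blocks with intensity above φ contribute runoff: 1.2, 0.9, 1, 1 in/h.
Σ(I−φ)·Δt = d  ⇒  (1.2+0.9+1+1 − 4φ)·2 = 5.64
φ = (4.100 − 5.64/2) / 4 = 0.32 in/h.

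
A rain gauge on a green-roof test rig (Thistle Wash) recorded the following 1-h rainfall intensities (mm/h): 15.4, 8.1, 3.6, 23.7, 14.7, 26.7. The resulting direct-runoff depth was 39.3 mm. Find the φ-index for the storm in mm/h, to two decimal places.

φ ≈ 10.30 mm/h

Only the 4 blocks with intensity above φ contribute runoff: 15.4, 23.7, 14.7, 26.7 mm/h.
Σ(I−φ)·Δt = d  ⇒  (15.4+23.7+14.7+26.7 − 4φ)·1 = 39.3
φ = (80.50 − 39.3/1) / 4 = 10.30 mm/h.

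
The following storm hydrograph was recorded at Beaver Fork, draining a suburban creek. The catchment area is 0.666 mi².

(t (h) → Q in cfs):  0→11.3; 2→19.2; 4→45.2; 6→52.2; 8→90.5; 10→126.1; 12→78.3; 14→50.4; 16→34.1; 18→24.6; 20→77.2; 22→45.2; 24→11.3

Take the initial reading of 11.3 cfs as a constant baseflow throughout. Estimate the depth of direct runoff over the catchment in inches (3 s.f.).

d ≈ 2.41 in

Direct runoff: 0.0, 7.9, 33.9, 40.9, 79.2, 114.8, 67.0, 39.1, 22.8, 13.3, 65.9, 33.9, 0.0 cfs; ΣQ_DR = 518.7 cfs.
V = ΣQ_DR · Δt = 518.7 × 7200 s = 3.735 × 10^6 ft³.
Over A = 0.666 mi², depth = V / A = 2.41 in.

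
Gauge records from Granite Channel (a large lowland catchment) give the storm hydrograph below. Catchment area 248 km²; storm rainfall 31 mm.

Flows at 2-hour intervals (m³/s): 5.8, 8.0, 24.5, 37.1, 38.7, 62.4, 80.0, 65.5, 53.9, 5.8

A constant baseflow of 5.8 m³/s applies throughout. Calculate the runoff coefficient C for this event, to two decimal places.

C ≈ 0.30

ΣQ_DR = 323.7 m³/s; V = ΣQ_DR·Δt = 2.331 × 10^6 m³.
Runoff depth d = V / A = 9.398 mm.
C = d / P = 9.398 / 31 = 0.30.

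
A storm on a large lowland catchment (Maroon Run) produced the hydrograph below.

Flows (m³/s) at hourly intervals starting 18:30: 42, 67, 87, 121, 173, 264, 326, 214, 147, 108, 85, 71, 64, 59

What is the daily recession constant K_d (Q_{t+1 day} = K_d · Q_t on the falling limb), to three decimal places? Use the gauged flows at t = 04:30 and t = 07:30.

Between t = 04:30 and t = 07:30 the flow falls from 85 to 59 m³/s over 3×1 h = 3 h.
Per-interval ratio K = (59/85)^(1/3) = 0.8854; K_d = K^(24/1) = 0.054.

K_d ≈ 0.054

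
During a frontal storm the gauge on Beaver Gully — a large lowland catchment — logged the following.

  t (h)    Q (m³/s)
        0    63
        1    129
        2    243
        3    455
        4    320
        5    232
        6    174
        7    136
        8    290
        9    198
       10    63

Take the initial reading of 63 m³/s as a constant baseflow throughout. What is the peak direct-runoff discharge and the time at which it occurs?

Subtracting baseflow gives direct-runoff ordinates: 0.0, 66.0, 180.0, 392.0, 257.0, 169.0, 111.0, 73.0, 227.0, 135.0, 0.0 m³/s.
The maximum is 392.0 m³/s, occurring at the reading for t = 3 h.

Q_p = 392.0 m³/s at t = 3 h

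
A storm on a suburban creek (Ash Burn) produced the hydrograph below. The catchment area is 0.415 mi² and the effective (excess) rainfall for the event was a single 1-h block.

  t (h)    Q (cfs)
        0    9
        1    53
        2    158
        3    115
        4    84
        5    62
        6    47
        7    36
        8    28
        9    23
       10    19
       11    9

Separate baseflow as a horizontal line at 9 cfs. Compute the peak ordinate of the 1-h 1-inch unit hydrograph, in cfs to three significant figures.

Direct runoff: 0.0, 44.0, 149.0, 106.0, 75.0, 53.0, 38.0, 27.0, 19.0, 14.0, 10.0, 0.0 cfs; ΣQ_DR = 535.0 cfs, peak = 149.0 cfs.
Runoff depth d = ΣQ_DR·Δt / A = 535.0 × 3600 / (0.415 mi²) = 1.998 in.
The 1-inch UH is the DRH scaled by (1 in)/d, so U_p = 149.0 × 1/1.998 = 74.6 cfs.

U_p ≈ 74.6 cfs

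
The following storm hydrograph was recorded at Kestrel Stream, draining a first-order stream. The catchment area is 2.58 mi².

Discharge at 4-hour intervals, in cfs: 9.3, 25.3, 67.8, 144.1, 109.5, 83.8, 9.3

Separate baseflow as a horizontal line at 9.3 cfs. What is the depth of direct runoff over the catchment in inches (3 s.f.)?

Direct runoff: 0.0, 16.0, 58.5, 134.8, 100.2, 74.5, 0.0 cfs; ΣQ_DR = 384.0 cfs.
V = ΣQ_DR · Δt = 384.0 × 14400 s = 5.530 × 10^6 ft³.
Over A = 2.58 mi², depth = V / A = 0.923 in.

d ≈ 0.923 in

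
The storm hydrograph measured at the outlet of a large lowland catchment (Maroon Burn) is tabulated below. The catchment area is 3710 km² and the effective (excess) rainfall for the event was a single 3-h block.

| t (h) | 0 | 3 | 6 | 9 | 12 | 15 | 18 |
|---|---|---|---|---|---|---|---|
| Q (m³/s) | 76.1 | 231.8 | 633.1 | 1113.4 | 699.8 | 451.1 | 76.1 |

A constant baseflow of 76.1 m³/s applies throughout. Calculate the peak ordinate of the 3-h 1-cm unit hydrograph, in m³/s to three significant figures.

Direct runoff: 0.0, 155.7, 557.0, 1037.3, 623.7, 375.0, 0.0 m³/s; ΣQ_DR = 2749 m³/s, peak = 1037.3 m³/s.
Runoff depth d = ΣQ_DR·Δt / A = 2749 × 10800 / (3710 km²) = 8.002 mm.
The 1-cm UH is the DRH scaled by (10 mm)/d, so U_p = 1037.3 × 10/8.002 = 1300 m³/s.

U_p ≈ 1300 m³/s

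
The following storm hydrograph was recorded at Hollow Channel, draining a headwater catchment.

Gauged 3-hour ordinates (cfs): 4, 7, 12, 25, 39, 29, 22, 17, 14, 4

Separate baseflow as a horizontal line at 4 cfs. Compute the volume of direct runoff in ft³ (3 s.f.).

Direct-runoff ordinates (Q − Q_b): 0.0, 3.0, 8.0, 21.0, 35.0, 25.0, 18.0, 13.0, 10.0, 0.0 cfs.
ΣQ_DR = 133.0 cfs.
With Δt = 3 h = 10800 s, V = ΣQ_DR · Δt = 133.0 × 10800 = 1.44 × 10^6 ft³.

V ≈ 1.44 × 10^6 ft³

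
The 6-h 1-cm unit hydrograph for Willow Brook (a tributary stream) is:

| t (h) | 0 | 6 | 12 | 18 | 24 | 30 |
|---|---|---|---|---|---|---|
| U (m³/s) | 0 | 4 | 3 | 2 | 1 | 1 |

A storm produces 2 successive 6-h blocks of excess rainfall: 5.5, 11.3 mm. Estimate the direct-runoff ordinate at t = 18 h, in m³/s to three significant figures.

Q ≈ 4.49 m³/s

By discrete convolution, Q_j = Σ (P_i / 10 mm) · U_{j−i}.
At t = 18 h (j=3): Q = (5.5/10)·2 + (11.3/10)·3 = 4.49 m³/s.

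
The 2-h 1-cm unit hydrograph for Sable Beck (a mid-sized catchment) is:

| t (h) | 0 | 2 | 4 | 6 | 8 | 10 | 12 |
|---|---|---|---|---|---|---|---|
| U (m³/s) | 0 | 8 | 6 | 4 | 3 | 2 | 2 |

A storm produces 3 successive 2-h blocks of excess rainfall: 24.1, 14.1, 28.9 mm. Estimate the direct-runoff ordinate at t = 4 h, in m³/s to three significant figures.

Q ≈ 25.7 m³/s

By discrete convolution, Q_j = Σ (P_i / 10 mm) · U_{j−i}.
At t = 4 h (j=2): Q = (24.1/10)·6 + (14.1/10)·8 + (28.9/10)·0 = 25.7 m³/s.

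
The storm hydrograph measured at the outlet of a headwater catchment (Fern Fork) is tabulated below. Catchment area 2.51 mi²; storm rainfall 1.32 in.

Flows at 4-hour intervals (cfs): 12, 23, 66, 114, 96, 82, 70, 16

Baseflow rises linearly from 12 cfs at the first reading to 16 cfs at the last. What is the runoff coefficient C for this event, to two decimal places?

C ≈ 0.69

ΣQ_DR = 367.0 cfs; V = ΣQ_DR·Δt = 5.285 × 10^6 ft³.
Runoff depth d = V / A = 0.9063 in.
C = d / P = 0.9063 / 1.32 = 0.69.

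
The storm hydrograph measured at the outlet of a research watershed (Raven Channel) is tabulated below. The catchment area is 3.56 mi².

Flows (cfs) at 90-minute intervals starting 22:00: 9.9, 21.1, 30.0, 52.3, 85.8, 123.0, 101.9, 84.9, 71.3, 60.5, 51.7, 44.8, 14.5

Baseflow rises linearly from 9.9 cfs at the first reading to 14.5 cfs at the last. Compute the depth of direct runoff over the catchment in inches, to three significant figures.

Direct runoff: 0.00, 10.82, 19.33, 41.25, 74.37, 111.18, 89.70, 72.32, 58.33, 47.15, 37.97, 30.68, 0.00 cfs; ΣQ_DR = 593.1 cfs.
V = ΣQ_DR · Δt = 593.1 × 5400 s = 3.203 × 10^6 ft³.
Over A = 3.56 mi², depth = V / A = 0.387 in.

d ≈ 0.387 in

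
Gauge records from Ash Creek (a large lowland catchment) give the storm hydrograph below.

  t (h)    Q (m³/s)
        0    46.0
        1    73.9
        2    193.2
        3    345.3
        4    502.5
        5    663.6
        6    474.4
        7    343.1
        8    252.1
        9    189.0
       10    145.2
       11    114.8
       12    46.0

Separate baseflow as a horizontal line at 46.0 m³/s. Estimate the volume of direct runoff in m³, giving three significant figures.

Direct-runoff ordinates (Q − Q_b): 0.0, 27.9, 147.2, 299.3, 456.5, 617.6, 428.4, 297.1, 206.1, 143.0, 99.2, 68.8, 0.0 m³/s.
ΣQ_DR = 2791 m³/s.
With Δt = 1 h = 3600 s, V = ΣQ_DR · Δt = 2791 × 3600 = 1.00 × 10^7 m³.

V ≈ 1.00 × 10^7 m³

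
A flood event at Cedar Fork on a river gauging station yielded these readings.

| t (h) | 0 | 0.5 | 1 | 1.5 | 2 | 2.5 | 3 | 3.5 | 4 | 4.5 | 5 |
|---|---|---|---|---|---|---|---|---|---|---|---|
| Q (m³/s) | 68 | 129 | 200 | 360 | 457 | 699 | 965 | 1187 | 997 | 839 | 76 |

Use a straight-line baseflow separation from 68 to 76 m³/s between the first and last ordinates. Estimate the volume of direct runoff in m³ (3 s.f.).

Direct-runoff ordinates (Q − Q_b): 0.00, 60.20, 130.40, 289.60, 385.80, 627.00, 892.20, 1113.40, 922.60, 763.80, 0.00 m³/s.
ΣQ_DR = 5185 m³/s.
With Δt = 0.5 h = 1800 s, V = ΣQ_DR · Δt = 5185 × 1800 = 9.33 × 10^6 m³.

V ≈ 9.33 × 10^6 m³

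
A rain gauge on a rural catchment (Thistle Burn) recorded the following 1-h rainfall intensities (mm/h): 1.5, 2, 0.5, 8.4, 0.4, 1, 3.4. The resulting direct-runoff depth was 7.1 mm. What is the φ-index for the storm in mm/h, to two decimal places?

Only the 2 blocks with intensity above φ contribute runoff: 8.4, 3.4 mm/h.
Σ(I−φ)·Δt = d  ⇒  (8.4+3.4 − 2φ)·1 = 7.1
φ = (11.80 − 7.1/1) / 2 = 2.35 mm/h.

φ ≈ 2.35 mm/h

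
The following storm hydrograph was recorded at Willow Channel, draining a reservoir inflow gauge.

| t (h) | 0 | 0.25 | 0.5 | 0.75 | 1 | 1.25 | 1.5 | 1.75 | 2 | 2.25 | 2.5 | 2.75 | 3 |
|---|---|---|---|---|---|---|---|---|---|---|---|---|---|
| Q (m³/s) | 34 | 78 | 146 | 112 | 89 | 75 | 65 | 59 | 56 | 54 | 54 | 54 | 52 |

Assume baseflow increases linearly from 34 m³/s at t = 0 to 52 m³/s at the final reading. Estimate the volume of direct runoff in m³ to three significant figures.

V ≈ 3.32 × 10^5 m³

Direct-runoff ordinates (Q − Q_b): 0.00, 42.50, 109.00, 73.50, 49.00, 33.50, 22.00, 14.50, 10.00, 6.50, 5.00, 3.50, 0.00 m³/s.
ΣQ_DR = 369.0 m³/s.
With Δt = 0.25 h = 900 s, V = ΣQ_DR · Δt = 369.0 × 900 = 3.32 × 10^5 m³.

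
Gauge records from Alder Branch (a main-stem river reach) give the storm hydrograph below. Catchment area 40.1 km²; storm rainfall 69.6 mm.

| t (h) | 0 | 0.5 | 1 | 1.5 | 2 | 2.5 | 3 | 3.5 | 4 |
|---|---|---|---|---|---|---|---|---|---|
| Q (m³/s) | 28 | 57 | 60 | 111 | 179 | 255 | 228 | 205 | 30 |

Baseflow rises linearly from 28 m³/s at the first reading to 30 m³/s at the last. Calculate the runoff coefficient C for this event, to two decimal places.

ΣQ_DR = 892.0 m³/s; V = ΣQ_DR·Δt = 1.606 × 10^6 m³.
Runoff depth d = V / A = 40.04 mm.
C = d / P = 40.04 / 69.6 = 0.58.

C ≈ 0.58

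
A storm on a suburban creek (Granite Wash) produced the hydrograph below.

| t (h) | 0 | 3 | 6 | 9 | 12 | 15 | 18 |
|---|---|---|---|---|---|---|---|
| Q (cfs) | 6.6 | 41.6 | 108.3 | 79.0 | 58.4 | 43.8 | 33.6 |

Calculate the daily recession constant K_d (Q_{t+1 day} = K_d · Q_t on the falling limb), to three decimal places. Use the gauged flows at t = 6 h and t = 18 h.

K_d ≈ 0.096

Between t = 6 h and t = 18 h the flow falls from 108.3 to 33.6 cfs over 4×3 h = 12 h.
Per-interval ratio K = (33.6/108.3)^(1/4) = 0.7463; K_d = K^(24/3) = 0.096.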